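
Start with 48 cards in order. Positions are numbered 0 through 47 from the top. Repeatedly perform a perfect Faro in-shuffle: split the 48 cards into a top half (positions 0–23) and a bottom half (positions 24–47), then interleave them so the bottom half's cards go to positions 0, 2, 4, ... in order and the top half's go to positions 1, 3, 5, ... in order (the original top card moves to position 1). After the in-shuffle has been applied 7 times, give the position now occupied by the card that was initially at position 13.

27

Track the card's position through each in-shuffle:
13 → 27 → 6 → 13 → 27 → 6 → 13 → 27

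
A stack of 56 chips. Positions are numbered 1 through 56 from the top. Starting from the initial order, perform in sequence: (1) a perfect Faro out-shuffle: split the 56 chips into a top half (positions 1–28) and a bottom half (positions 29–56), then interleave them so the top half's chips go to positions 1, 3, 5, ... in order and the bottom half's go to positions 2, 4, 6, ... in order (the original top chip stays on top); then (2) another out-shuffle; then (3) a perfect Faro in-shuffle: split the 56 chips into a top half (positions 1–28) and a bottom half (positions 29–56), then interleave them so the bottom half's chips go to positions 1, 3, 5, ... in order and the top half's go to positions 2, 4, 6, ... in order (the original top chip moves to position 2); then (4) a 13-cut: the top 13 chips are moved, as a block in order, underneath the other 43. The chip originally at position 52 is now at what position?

10

Track the chip from position 52 forward through each operation:
  after op 1 (out-shuffle): 52 → 48
  after op 2 (out-shuffle): 48 → 40
  after op 3 (in-shuffle): 40 → 23
  after op 4 (cut 13): 23 → 10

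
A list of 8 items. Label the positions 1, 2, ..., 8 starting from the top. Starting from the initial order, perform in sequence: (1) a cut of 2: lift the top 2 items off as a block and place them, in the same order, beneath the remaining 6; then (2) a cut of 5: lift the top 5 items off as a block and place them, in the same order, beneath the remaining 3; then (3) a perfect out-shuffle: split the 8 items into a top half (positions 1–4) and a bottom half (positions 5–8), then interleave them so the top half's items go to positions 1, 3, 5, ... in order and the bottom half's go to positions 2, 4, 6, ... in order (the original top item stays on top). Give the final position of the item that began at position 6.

Track the item from position 6 forward through each operation:
  after op 1 (cut 2): 6 → 4
  after op 2 (cut 5): 4 → 7
  after op 3 (out-shuffle): 7 → 6

6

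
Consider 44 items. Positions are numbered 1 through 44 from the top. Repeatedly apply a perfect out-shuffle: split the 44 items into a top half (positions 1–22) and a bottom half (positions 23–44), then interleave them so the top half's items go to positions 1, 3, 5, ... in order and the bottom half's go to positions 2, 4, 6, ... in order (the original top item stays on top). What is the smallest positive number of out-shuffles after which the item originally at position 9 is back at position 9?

Follow position 9 under repeated out-shuffles:
9 → 17 → 33 → 22 → 43 → 42 → 40 → 36 → 28 → 12 → 23 → 2 → 3 → 5 → 9
It first returns after 14 out-shuffles.

14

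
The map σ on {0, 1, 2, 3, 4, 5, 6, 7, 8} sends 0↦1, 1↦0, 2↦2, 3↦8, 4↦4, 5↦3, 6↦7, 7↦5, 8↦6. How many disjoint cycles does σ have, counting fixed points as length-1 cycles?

4

Cycle decomposition: (0 1) (2) (3 8 6 7 5) (4).
4 cycles.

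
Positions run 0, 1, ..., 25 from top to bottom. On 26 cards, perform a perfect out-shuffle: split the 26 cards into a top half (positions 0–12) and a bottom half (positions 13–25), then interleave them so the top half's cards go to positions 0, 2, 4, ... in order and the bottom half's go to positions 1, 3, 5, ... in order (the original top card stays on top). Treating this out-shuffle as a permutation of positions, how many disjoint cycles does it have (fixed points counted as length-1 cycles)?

Trace each unvisited position around until it returns:
(0) (1 2 4 8 16 7 ... len 20) (5 10 20 15) (25)
4 cycles in total.

4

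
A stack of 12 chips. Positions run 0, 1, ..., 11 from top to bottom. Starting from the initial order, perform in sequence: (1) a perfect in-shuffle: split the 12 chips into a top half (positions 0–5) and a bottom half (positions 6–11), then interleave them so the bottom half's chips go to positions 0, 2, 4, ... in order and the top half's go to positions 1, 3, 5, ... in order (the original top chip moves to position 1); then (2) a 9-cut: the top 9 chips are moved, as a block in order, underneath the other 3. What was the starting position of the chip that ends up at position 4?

0

Undo the operations in reverse order, starting from position 4:
  undo op 2 (cut 9): 4 ← 1
  undo op 1 (in-shuffle, from top half): 1 ← 0
So the chip at position 4 came from original position 0.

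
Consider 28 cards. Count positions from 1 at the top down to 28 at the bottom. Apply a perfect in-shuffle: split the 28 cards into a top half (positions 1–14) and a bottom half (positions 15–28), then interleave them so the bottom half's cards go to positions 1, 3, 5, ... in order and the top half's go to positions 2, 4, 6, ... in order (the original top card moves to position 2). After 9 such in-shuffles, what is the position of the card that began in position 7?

17

Track the card's position through each in-shuffle:
7 → 14 → 28 → 27 → 25 → 21 → 13 → 26 → 23 → 17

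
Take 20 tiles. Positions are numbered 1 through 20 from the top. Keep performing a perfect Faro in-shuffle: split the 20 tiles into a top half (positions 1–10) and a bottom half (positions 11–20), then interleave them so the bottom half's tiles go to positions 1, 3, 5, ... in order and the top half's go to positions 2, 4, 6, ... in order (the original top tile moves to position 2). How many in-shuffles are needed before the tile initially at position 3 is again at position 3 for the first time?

Follow position 3 under repeated in-shuffles:
3 → 6 → 12 → 3
It first returns after 3 in-shuffles.

3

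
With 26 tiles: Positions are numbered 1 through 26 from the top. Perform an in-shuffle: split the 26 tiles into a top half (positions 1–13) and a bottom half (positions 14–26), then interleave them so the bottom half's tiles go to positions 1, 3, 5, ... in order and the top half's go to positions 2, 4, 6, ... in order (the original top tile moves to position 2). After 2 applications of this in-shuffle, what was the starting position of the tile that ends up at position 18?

18

Work backwards from position 18, undoing one in-shuffle at a time:
18 ← 9 ← 18
So the tile now at position 18 started at position 18.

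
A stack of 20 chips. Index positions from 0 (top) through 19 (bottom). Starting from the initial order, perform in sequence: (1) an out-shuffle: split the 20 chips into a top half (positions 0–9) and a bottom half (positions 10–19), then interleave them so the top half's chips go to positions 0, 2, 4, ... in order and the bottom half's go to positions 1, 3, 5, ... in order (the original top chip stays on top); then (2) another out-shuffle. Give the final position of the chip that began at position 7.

Track the chip from position 7 forward through each operation:
  after op 1 (out-shuffle): 7 → 14
  after op 2 (out-shuffle): 14 → 9

9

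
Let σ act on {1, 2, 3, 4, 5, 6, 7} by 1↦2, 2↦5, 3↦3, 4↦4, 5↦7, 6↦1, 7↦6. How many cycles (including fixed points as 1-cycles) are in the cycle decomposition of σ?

Cycle decomposition: (1 2 5 7 6) (3) (4).
3 cycles.

3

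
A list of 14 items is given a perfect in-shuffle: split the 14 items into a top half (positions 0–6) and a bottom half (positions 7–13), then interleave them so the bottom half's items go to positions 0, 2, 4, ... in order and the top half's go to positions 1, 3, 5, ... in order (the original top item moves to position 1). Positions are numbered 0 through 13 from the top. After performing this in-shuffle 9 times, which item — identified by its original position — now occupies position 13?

Work backwards from position 13, undoing one in-shuffle at a time:
13 ← 6 ← 10 ← 12 ← 13 ← 6 ← 10 ← 12 ← 13 ← 6
So the item now at position 13 started at position 6.

6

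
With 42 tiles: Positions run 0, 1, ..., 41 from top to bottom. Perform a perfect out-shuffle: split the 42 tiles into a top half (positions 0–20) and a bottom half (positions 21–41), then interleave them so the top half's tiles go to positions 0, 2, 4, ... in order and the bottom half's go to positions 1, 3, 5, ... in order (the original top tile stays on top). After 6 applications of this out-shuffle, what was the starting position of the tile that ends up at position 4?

Work backwards from position 4, undoing one out-shuffle at a time:
4 ← 2 ← 1 ← 21 ← 31 ← 36 ← 18
So the tile now at position 4 started at position 18.

18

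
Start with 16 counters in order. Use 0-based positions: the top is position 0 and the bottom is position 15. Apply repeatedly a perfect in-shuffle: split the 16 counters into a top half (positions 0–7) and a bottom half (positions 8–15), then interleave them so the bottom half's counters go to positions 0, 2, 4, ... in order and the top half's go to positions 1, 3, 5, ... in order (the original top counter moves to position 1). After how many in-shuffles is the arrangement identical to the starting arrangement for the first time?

8

The in-shuffle permutes the 16 positions with cycle lengths [8, 8].
Every counter is home exactly when every cycle has completed a whole number of laps, i.e. after lcm(8) = 8 in-shuffles.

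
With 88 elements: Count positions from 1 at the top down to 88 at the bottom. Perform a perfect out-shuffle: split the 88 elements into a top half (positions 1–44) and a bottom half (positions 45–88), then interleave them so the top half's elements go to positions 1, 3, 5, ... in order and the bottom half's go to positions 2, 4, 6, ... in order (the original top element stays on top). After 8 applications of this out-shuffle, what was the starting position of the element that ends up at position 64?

58

Work backwards from position 64, undoing one out-shuffle at a time:
64 ← 76 ← 82 ← 85 ← 43 ← 22 ← 55 ← 28 ← 58
So the element now at position 64 started at position 58.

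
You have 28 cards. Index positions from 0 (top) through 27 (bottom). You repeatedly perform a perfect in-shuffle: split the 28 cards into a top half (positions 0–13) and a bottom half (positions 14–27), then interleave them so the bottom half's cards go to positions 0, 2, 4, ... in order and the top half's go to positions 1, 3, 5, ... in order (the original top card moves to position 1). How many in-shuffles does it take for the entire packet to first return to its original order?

28

The in-shuffle permutes the 28 positions with cycle lengths [28].
Every card is home exactly when every cycle has completed a whole number of laps, i.e. after lcm(28) = 28 in-shuffles.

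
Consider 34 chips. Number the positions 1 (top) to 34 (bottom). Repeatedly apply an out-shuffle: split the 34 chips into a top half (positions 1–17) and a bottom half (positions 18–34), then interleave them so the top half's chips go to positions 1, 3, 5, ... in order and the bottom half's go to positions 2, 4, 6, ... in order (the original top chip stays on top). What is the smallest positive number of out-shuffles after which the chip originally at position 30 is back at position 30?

10

Follow position 30 under repeated out-shuffles:
30 → 26 → 18 → 2 → 3 → 5 → 9 → 17 → 33 → 32 → 30
It first returns after 10 out-shuffles.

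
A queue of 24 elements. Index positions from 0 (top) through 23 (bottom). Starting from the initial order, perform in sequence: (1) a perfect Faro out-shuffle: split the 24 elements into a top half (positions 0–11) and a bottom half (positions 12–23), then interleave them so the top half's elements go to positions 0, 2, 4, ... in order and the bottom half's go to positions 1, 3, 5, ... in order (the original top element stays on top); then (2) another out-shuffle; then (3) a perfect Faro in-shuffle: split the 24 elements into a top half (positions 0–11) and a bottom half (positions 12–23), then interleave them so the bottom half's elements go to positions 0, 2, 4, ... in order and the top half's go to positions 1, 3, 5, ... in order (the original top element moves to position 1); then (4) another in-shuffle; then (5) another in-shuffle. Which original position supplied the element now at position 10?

Undo the operations in reverse order, starting from position 10:
  undo op 5 (in-shuffle, from bottom half): 10 ← 17
  undo op 4 (in-shuffle, from top half): 17 ← 8
  undo op 3 (in-shuffle, from bottom half): 8 ← 16
  undo op 2 (out-shuffle, from top half): 16 ← 8
  undo op 1 (out-shuffle, from top half): 8 ← 4
So the element at position 10 came from original position 4.

4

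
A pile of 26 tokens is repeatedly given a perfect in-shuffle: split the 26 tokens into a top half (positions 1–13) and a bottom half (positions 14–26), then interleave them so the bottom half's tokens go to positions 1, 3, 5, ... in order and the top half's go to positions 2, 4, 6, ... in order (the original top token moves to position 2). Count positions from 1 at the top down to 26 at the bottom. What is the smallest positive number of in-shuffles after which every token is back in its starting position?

The in-shuffle permutes the 26 positions with cycle lengths [2, 6, 18].
Every token is home exactly when every cycle has completed a whole number of laps, i.e. after lcm(2, 6, 18) = 18 in-shuffles.

18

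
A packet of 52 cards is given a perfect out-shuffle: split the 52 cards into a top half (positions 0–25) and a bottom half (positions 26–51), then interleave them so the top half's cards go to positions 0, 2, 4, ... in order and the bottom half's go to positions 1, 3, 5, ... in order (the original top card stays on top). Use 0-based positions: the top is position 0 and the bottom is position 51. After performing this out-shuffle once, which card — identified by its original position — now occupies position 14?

7

Work backwards from position 14, undoing one out-shuffle at a time:
14 ← 7
So the card now at position 14 started at position 7.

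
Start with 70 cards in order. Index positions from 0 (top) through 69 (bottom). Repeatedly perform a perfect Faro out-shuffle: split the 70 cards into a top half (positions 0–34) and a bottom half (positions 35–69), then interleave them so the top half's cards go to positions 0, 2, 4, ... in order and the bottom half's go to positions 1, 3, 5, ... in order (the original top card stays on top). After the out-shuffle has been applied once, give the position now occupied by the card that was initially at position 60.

51

Track the card's position through each out-shuffle:
60 → 51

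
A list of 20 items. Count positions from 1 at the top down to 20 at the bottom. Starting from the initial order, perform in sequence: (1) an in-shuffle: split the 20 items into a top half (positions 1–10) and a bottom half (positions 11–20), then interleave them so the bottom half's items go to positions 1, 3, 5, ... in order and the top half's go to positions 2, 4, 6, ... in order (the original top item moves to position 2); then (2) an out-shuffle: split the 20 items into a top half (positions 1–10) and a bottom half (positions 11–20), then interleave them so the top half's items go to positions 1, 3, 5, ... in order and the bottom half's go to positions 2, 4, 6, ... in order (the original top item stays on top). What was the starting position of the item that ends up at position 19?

Undo the operations in reverse order, starting from position 19:
  undo op 2 (out-shuffle, from top half): 19 ← 10
  undo op 1 (in-shuffle, from top half): 10 ← 5
So the item at position 19 came from original position 5.

5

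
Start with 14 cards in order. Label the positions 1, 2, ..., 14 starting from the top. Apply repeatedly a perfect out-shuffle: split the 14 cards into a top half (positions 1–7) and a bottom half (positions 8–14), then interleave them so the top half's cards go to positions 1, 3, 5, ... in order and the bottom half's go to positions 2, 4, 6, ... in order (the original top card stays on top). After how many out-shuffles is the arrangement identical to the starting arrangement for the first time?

12

The out-shuffle permutes the 14 positions with cycle lengths [1, 1, 12].
Every card is home exactly when every cycle has completed a whole number of laps, i.e. after lcm(1, 12) = 12 out-shuffles.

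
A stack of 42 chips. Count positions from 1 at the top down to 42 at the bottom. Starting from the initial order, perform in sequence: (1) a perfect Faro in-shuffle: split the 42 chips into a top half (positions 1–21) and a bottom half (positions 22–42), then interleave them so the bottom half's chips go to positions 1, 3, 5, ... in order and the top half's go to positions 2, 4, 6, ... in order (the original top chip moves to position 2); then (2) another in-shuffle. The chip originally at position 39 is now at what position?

Track the chip from position 39 forward through each operation:
  after op 1 (in-shuffle): 39 → 35
  after op 2 (in-shuffle): 35 → 27

27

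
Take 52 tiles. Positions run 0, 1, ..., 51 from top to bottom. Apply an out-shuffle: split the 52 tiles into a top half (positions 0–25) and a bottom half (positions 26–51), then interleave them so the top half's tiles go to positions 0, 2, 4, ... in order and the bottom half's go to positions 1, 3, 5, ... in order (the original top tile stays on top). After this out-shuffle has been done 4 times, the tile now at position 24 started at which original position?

Work backwards from position 24, undoing one out-shuffle at a time:
24 ← 12 ← 6 ← 3 ← 27
So the tile now at position 24 started at position 27.

27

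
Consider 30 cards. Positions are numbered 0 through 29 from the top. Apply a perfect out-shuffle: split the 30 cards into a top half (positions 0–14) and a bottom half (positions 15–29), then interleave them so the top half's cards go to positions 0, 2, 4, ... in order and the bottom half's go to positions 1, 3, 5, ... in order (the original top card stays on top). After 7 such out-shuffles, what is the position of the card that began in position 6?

Track the card's position through each out-shuffle:
6 → 12 → 24 → 19 → 9 → 18 → 7 → 14

14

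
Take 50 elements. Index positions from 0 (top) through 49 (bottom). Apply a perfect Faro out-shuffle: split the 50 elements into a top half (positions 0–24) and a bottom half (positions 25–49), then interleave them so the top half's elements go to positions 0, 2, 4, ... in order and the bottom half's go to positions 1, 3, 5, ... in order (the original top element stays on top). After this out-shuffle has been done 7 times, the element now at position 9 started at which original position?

Work backwards from position 9, undoing one out-shuffle at a time:
9 ← 29 ← 39 ← 44 ← 22 ← 11 ← 30 ← 15
So the element now at position 9 started at position 15.

15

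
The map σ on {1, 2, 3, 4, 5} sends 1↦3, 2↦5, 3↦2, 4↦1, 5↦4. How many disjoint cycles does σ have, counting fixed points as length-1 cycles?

Cycle decomposition: (1 3 2 5 4).
1 cycle.

1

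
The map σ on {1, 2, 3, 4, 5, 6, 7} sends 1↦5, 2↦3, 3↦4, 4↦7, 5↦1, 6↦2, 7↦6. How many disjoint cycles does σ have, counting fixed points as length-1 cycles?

Cycle decomposition: (1 5) (2 3 4 7 6).
2 cycles.

2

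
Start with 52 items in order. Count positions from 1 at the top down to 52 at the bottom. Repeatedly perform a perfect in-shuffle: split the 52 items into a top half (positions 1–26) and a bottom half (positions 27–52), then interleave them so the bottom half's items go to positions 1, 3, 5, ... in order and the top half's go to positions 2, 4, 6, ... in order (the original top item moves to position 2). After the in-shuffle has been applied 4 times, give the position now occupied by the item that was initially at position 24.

13

Track the item's position through each in-shuffle:
24 → 48 → 43 → 33 → 13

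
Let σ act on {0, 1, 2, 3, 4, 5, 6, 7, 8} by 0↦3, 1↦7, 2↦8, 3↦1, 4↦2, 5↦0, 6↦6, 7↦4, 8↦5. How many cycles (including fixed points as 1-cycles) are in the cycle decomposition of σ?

2

Cycle decomposition: (0 3 1 7 4 2 8 5) (6).
2 cycles.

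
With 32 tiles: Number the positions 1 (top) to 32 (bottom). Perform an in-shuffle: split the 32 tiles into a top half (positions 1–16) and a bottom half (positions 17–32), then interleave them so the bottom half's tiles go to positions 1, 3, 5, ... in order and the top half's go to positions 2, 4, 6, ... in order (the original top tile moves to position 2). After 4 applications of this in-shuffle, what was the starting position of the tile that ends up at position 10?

13

Work backwards from position 10, undoing one in-shuffle at a time:
10 ← 5 ← 19 ← 26 ← 13
So the tile now at position 10 started at position 13.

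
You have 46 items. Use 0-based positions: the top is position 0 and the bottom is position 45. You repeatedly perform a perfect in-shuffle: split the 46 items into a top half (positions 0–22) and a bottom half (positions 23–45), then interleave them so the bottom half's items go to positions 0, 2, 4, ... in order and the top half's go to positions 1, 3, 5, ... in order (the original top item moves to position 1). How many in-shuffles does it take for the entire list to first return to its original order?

23

The in-shuffle permutes the 46 positions with cycle lengths [23, 23].
Every item is home exactly when every cycle has completed a whole number of laps, i.e. after lcm(23) = 23 in-shuffles.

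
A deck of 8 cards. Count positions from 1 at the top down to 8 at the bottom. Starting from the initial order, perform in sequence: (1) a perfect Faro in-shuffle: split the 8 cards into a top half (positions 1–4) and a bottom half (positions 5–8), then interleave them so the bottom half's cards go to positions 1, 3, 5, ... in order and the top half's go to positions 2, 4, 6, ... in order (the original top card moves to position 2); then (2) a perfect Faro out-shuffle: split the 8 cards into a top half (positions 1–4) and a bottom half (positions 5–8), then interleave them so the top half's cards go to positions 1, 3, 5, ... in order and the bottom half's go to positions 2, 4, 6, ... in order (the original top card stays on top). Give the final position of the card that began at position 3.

4

Track the card from position 3 forward through each operation:
  after op 1 (in-shuffle): 3 → 6
  after op 2 (out-shuffle): 6 → 4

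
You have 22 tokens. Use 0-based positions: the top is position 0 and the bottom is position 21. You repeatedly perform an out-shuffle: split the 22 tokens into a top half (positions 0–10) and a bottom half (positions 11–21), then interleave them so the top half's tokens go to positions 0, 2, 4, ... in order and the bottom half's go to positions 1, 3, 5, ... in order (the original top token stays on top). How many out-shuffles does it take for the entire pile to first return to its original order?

The out-shuffle permutes the 22 positions with cycle lengths [1, 1, 2, 3, 3, 6, 6].
Every token is home exactly when every cycle has completed a whole number of laps, i.e. after lcm(1, 2, 3, 6) = 6 out-shuffles.

6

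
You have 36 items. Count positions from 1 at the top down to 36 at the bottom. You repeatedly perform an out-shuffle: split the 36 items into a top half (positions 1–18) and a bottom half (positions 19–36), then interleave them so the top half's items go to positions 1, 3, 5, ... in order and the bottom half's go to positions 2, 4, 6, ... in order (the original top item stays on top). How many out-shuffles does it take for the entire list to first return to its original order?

The out-shuffle permutes the 36 positions with cycle lengths [1, 1, 3, 3, 4, 12, 12].
Every item is home exactly when every cycle has completed a whole number of laps, i.e. after lcm(1, 3, 4, 12) = 12 out-shuffles.

12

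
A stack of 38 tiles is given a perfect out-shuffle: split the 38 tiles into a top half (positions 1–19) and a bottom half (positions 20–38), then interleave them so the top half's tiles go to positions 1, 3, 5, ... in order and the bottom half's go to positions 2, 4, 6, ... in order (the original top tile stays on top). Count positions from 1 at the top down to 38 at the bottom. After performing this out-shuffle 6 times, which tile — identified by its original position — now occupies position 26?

Work backwards from position 26, undoing one out-shuffle at a time:
26 ← 32 ← 35 ← 18 ← 28 ← 33 ← 17
So the tile now at position 26 started at position 17.

17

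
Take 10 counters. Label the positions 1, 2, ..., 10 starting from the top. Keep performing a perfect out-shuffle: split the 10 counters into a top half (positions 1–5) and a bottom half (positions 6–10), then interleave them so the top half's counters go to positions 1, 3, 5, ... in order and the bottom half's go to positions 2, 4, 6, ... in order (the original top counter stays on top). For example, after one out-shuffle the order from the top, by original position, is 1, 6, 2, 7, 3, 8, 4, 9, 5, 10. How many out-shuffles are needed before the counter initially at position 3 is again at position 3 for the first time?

6

Follow position 3 under repeated out-shuffles:
3 → 5 → 9 → 8 → 6 → 2 → 3
It first returns after 6 out-shuffles.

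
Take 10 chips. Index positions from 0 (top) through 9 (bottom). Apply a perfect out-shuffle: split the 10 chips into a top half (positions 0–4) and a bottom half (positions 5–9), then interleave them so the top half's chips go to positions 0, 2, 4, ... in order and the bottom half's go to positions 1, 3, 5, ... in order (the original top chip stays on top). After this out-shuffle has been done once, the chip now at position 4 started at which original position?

Work backwards from position 4, undoing one out-shuffle at a time:
4 ← 2
So the chip now at position 4 started at position 2.

2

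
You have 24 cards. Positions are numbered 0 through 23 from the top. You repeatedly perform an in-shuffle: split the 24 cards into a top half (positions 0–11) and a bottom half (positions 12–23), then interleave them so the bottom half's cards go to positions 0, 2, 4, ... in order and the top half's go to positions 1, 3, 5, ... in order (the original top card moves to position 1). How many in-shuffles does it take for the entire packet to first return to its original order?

The in-shuffle permutes the 24 positions with cycle lengths [4, 20].
Every card is home exactly when every cycle has completed a whole number of laps, i.e. after lcm(4, 20) = 20 in-shuffles.

20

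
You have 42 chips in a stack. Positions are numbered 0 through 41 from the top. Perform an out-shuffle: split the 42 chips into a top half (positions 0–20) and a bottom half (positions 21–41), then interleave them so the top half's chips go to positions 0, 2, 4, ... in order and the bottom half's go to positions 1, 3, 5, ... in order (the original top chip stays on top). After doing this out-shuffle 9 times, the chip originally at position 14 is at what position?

Track the chip's position through each out-shuffle:
14 → 28 → 15 → 30 → 19 → 38 → 35 → 29 → 17 → 34

34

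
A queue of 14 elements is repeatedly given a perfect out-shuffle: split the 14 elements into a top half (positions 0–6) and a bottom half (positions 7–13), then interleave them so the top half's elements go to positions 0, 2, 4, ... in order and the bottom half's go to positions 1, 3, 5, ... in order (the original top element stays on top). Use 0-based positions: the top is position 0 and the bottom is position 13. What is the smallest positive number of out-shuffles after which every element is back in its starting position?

12

The out-shuffle permutes the 14 positions with cycle lengths [1, 1, 12].
Every element is home exactly when every cycle has completed a whole number of laps, i.e. after lcm(1, 12) = 12 out-shuffles.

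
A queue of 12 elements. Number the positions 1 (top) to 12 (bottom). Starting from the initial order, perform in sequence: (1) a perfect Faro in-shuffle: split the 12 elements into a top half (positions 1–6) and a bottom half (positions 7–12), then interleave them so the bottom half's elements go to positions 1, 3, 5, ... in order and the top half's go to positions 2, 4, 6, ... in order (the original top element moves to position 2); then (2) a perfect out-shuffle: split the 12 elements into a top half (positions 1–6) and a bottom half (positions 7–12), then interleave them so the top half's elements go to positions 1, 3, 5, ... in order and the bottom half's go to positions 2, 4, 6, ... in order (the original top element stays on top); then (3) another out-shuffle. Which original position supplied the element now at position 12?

6

Undo the operations in reverse order, starting from position 12:
  undo op 3 (out-shuffle, from bottom half): 12 ← 12
  undo op 2 (out-shuffle, from bottom half): 12 ← 12
  undo op 1 (in-shuffle, from top half): 12 ← 6
So the element at position 12 came from original position 6.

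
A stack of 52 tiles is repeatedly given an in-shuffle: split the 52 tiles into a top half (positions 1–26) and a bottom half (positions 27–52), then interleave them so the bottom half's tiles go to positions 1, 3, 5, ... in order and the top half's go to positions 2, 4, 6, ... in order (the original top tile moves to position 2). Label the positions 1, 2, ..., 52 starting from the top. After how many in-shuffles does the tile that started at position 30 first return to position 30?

52

Follow position 30 under repeated in-shuffles:
30 → 7 → 14 → 28 → 3 → 6 → 12 → 24 → ... → 30 (length 52)
It first returns after 52 in-shuffles.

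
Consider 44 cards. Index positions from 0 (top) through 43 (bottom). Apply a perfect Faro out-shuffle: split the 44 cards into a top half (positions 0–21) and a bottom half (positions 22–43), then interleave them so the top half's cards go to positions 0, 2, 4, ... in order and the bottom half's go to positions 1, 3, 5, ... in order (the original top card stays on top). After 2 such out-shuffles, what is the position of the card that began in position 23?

Track the card's position through each out-shuffle:
23 → 3 → 6

6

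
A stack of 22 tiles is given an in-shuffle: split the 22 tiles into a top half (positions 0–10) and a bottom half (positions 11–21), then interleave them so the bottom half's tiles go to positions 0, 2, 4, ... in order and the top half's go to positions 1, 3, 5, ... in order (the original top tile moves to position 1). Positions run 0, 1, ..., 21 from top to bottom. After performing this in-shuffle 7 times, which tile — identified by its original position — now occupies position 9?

Work backwards from position 9, undoing one in-shuffle at a time:
9 ← 4 ← 13 ← 6 ← 14 ← 18 ← 20 ← 21
So the tile now at position 9 started at position 21.

21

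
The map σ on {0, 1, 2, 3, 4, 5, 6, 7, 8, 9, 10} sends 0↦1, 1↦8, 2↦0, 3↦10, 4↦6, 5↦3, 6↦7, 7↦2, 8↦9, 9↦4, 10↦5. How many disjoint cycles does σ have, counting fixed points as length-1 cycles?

2

Cycle decomposition: (0 1 8 9 4 6 7 2) (3 10 5).
2 cycles.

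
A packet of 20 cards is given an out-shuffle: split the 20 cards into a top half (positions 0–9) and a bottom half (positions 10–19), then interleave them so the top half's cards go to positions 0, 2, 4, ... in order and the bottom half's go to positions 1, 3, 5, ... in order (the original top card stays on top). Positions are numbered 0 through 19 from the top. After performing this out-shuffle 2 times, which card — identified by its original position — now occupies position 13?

8

Work backwards from position 13, undoing one out-shuffle at a time:
13 ← 16 ← 8
So the card now at position 13 started at position 8.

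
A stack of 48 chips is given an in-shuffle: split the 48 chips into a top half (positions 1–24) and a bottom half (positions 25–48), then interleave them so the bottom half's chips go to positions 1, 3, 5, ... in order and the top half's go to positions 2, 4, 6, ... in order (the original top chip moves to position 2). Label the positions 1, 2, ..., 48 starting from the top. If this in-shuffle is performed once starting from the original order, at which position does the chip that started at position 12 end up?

Track the chip's position through each in-shuffle:
12 → 24

24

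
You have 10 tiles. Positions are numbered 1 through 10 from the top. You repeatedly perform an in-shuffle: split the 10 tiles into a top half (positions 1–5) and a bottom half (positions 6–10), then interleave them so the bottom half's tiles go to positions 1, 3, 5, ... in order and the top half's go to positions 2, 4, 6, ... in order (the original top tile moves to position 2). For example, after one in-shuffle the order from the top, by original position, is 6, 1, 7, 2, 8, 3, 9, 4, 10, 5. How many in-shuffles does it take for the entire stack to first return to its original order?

The in-shuffle permutes the 10 positions with cycle lengths [10].
Every tile is home exactly when every cycle has completed a whole number of laps, i.e. after lcm(10) = 10 in-shuffles.

10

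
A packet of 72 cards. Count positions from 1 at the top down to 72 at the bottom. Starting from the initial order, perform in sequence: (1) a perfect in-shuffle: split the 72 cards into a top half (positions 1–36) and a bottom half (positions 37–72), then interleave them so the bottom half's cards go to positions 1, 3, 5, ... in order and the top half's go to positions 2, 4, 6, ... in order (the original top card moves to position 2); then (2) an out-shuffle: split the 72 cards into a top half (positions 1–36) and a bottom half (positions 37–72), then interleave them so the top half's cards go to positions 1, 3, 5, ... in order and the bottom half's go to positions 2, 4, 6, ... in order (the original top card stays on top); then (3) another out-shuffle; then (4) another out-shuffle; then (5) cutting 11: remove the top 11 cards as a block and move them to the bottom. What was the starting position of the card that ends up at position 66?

55

Undo the operations in reverse order, starting from position 66:
  undo op 5 (cut 11): 66 ← 5
  undo op 4 (out-shuffle, from top half): 5 ← 3
  undo op 3 (out-shuffle, from top half): 3 ← 2
  undo op 2 (out-shuffle, from bottom half): 2 ← 37
  undo op 1 (in-shuffle, from bottom half): 37 ← 55
So the card at position 66 came from original position 55.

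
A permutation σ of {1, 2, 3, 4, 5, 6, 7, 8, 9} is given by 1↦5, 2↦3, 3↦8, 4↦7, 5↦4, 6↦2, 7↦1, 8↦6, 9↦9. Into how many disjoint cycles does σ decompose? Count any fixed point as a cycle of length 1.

Cycle decomposition: (1 5 4 7) (2 3 8 6) (9).
3 cycles.

3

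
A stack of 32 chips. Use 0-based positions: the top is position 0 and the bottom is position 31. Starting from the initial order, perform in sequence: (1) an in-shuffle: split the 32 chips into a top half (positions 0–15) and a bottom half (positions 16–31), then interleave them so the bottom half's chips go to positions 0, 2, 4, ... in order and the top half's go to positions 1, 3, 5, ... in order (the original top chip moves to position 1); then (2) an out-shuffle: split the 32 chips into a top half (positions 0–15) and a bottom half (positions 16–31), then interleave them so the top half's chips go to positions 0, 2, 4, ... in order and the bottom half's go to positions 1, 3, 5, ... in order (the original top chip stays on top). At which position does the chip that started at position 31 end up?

29

Track the chip from position 31 forward through each operation:
  after op 1 (in-shuffle): 31 → 30
  after op 2 (out-shuffle): 30 → 29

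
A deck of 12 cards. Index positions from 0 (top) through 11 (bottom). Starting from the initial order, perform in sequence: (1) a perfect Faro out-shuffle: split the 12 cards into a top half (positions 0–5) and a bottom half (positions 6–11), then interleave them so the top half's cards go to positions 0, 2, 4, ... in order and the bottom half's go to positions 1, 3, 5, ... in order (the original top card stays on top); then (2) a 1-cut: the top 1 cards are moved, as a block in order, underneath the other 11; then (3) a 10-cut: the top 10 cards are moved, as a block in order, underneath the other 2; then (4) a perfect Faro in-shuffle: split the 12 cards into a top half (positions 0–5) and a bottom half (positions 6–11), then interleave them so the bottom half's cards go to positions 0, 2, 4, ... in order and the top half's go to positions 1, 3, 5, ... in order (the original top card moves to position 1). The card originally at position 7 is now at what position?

Track the card from position 7 forward through each operation:
  after op 1 (out-shuffle): 7 → 3
  after op 2 (cut 1): 3 → 2
  after op 3 (cut 10): 2 → 4
  after op 4 (in-shuffle): 4 → 9

9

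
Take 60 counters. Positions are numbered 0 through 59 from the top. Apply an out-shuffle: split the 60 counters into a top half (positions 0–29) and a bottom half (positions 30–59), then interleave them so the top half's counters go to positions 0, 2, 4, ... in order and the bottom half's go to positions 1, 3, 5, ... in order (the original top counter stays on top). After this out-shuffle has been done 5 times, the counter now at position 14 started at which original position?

41

Work backwards from position 14, undoing one out-shuffle at a time:
14 ← 7 ← 33 ← 46 ← 23 ← 41
So the counter now at position 14 started at position 41.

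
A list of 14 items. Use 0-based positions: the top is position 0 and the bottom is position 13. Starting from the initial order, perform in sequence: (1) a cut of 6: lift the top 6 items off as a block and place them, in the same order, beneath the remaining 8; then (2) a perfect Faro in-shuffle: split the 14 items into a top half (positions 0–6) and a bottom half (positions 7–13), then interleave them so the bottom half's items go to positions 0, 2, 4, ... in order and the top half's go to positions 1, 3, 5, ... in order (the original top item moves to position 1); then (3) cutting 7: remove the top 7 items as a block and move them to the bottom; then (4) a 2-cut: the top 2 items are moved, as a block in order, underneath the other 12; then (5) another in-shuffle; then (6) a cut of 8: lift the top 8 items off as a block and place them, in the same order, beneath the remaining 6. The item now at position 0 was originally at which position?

2

Undo the operations in reverse order, starting from position 0:
  undo op 6 (cut 8): 0 ← 8
  undo op 5 (in-shuffle, from bottom half): 8 ← 11
  undo op 4 (cut 2): 11 ← 13
  undo op 3 (cut 7): 13 ← 6
  undo op 2 (in-shuffle, from bottom half): 6 ← 10
  undo op 1 (cut 6): 10 ← 2
So the item at position 0 came from original position 2.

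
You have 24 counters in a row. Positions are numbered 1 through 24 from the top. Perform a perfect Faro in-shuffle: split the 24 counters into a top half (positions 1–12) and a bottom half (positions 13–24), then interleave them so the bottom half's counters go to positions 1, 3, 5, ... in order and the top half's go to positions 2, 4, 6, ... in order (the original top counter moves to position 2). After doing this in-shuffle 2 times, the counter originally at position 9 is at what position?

11

Track the counter's position through each in-shuffle:
9 → 18 → 11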